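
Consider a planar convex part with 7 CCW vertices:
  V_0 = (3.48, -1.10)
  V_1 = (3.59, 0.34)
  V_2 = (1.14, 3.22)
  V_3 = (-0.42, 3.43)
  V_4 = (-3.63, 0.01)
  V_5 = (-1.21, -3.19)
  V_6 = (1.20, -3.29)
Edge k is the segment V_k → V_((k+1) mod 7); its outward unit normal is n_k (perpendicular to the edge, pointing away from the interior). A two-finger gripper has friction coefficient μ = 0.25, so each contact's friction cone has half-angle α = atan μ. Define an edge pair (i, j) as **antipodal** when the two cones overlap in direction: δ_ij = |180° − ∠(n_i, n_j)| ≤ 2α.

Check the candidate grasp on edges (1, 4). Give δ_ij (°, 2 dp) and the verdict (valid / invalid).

δ = 3.29°, valid

α = atan 0.25 = 14.04°;  2α = 28.07°
edge 1: e_1 = (-2.45, +2.88);  n_1 = (+0.7617, +0.6480)
edge 4: e_4 = (+2.42, -3.20);  n_4 = (-0.7976, -0.6032)
∠(n_1, n_4) = 176.71°
δ = |180° − 176.71°| = 3.29°
3.29° ≤ 2α = 28.07°  →  valid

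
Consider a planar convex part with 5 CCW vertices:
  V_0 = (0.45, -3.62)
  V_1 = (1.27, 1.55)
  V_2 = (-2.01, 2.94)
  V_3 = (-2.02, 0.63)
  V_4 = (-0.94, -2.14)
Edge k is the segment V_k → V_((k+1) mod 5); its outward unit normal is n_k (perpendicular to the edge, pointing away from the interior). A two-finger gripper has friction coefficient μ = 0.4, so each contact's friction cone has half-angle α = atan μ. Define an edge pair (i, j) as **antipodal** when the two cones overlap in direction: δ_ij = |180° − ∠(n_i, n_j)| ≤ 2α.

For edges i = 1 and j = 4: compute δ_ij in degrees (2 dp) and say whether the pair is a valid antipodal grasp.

δ = 23.83°, valid

α = atan 0.4 = 21.80°;  2α = 43.60°
edge 1: e_1 = (-3.28, +1.39);  n_1 = (+0.3902, +0.9207)
edge 4: e_4 = (+1.39, -1.48);  n_4 = (-0.7289, -0.6846)
∠(n_1, n_4) = 156.17°
δ = |180° − 156.17°| = 23.83°
23.83° ≤ 2α = 43.60°  →  valid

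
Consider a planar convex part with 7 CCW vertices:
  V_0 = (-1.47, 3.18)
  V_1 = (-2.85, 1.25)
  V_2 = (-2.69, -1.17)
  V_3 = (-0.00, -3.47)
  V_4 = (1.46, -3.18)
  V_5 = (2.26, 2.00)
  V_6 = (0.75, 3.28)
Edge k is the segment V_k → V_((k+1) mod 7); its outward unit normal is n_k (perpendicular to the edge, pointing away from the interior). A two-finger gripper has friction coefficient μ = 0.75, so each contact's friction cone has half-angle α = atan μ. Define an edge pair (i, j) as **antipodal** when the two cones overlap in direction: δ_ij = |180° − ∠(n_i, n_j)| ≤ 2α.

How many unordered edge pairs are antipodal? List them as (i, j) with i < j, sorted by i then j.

α = atan 0.75 = 36.87°;  2α = 73.74°
n_0 = (-0.8134, +0.5816)
n_1 = (-0.9978, -0.0660)
n_2 = (-0.6499, -0.7601)
n_3 = (+0.1948, -0.9808)
n_4 = (+0.9883, -0.1526)
n_5 = (+0.6466, +0.7628)
n_6 = (-0.0450, +0.9990)
  (0,1): δ = 140.65°  ·
  (0,2): δ = 94.97°  ·
  (0,3): δ = 43.20°  ✓
  (0,4): δ = 26.79°  ✓
  (0,5): δ = 85.28°  ·
  (0,6): δ = 128.14°  ·
  (1,2): δ = 134.31°  ·
  (1,3): δ = 82.55°  ·
  (1,4): δ = 12.56°  ✓
  (1,5): δ = 45.93°  ✓
  (1,6): δ = 88.80°  ·
  (2,3): δ = 128.23°  ·
  (2,4): δ = 58.25°  ✓
  (2,5): δ = 0.24°  ✓
  (2,6): δ = 43.11°  ✓
  (3,4): δ = 110.01°  ·
  (3,5): δ = 51.52°  ✓
  (3,6): δ = 8.66°  ✓
  (4,5): δ = 121.51°  ·
  (4,6): δ = 78.64°  ·
  (5,6): δ = 137.13°  ·
antipodal pairs: 9

count = 9; pairs: (0,3), (0,4), (1,4), (1,5), (2,4), (2,5), (2,6), (3,5), (3,6)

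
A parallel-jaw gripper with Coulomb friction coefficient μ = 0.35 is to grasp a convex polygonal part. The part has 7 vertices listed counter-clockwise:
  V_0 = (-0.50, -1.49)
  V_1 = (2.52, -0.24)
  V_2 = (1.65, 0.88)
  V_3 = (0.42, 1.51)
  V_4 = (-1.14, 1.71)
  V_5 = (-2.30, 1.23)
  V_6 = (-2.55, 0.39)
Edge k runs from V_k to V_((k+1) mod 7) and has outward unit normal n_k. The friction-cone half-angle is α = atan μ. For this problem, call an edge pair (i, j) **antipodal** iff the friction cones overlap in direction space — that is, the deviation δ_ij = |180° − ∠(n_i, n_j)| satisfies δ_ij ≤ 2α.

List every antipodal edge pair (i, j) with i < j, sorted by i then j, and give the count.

α = atan 0.35 = 19.29°;  2α = 38.58°
n_0 = (+0.3824, -0.9240)
n_1 = (+0.7897, +0.6135)
n_2 = (+0.4559, +0.8900)
n_3 = (+0.1272, +0.9919)
n_4 = (-0.3824, +0.9240)
n_5 = (-0.9585, +0.2853)
n_6 = (-0.6759, -0.7370)
  (0,1): δ = 74.65°  ·
  (0,2): δ = 49.61°  ·
  (0,3): δ = 29.79°  ✓
  (0,4): δ = 0.01°  ✓
  (0,5): δ = 50.94°  ·
  (0,6): δ = 114.99°  ·
  (1,2): δ = 154.96°  ·
  (1,3): δ = 135.15°  ·
  (1,4): δ = 105.36°  ·
  (1,5): δ = 54.41°  ·
  (1,6): δ = 9.64°  ✓
  (2,3): δ = 160.18°  ·
  (2,4): δ = 130.40°  ·
  (2,5): δ = 79.45°  ·
  (2,6): δ = 15.40°  ✓
  (3,4): δ = 150.21°  ·
  (3,5): δ = 99.27°  ·
  (3,6): δ = 35.22°  ✓
  (4,5): δ = 129.05°  ·
  (4,6): δ = 65.00°  ·
  (5,6): δ = 115.95°  ·
antipodal pairs: 5

count = 5; pairs: (0,3), (0,4), (1,6), (2,6), (3,6)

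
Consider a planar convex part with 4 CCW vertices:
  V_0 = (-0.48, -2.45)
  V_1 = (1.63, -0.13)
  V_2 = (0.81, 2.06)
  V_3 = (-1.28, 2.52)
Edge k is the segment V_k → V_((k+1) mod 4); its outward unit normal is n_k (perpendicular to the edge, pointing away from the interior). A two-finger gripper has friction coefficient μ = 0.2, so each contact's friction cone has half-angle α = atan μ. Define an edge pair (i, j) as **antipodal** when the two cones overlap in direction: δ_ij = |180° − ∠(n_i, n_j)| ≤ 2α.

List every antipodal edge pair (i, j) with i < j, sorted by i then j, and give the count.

α = atan 0.2 = 11.31°;  2α = 22.62°
n_0 = (+0.7398, -0.6728)
n_1 = (+0.9365, +0.3507)
n_2 = (+0.2150, +0.9766)
n_3 = (-0.9873, -0.1589)
  (0,1): δ = 117.19°  ·
  (0,2): δ = 60.13°  ·
  (0,3): δ = 51.43°  ·
  (1,2): δ = 122.94°  ·
  (1,3): δ = 11.38°  ✓
  (2,3): δ = 68.44°  ·
antipodal pairs: 1

count = 1; pairs: (1,3)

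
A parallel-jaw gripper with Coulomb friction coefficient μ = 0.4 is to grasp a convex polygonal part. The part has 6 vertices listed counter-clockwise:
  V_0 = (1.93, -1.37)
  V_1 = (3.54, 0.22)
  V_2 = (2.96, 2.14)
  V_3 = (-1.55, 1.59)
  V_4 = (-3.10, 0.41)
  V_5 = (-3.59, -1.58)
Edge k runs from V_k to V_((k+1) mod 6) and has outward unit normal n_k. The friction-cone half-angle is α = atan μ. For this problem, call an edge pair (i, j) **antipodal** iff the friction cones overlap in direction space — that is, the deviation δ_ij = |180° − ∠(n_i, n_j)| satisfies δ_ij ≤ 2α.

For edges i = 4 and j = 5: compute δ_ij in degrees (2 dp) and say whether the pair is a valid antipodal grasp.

δ = 73.99°, invalid

α = atan 0.4 = 21.80°;  2α = 43.60°
edge 4: e_4 = (-0.49, -1.99);  n_4 = (-0.9710, +0.2391)
edge 5: e_5 = (+5.52, +0.21);  n_5 = (+0.0380, -0.9993)
∠(n_4, n_5) = 106.01°
δ = |180° − 106.01°| = 73.99°
73.99° > 2α = 43.60°  →  invalid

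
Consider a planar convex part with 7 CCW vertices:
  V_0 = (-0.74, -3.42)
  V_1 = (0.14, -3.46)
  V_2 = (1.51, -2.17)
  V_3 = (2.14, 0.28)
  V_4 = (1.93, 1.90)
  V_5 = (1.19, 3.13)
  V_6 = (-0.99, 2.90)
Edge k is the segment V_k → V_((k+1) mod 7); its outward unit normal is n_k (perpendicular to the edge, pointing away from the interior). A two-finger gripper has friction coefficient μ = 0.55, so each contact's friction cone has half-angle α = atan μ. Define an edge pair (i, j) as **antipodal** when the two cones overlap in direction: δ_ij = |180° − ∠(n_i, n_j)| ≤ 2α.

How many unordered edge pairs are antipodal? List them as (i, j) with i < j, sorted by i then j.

count = 7; pairs: (0,4), (0,5), (1,5), (1,6), (2,6), (3,6), (4,6)

α = atan 0.55 = 28.81°;  2α = 57.62°
n_0 = (-0.0454, -0.9990)
n_1 = (+0.6855, -0.7280)
n_2 = (+0.9685, -0.2490)
n_3 = (+0.9917, +0.1286)
n_4 = (+0.8569, +0.5155)
n_5 = (-0.1049, +0.9945)
n_6 = (-0.9992, -0.0395)
  (0,1): δ = 134.12°  ·
  (0,2): δ = 101.82°  ·
  (0,3): δ = 80.01°  ·
  (0,4): δ = 56.37°  ✓
  (0,5): δ = 8.63°  ✓
  (0,6): δ = 94.87°  ·
  (1,2): δ = 147.70°  ·
  (1,3): δ = 125.89°  ·
  (1,4): δ = 102.25°  ·
  (1,5): δ = 37.25°  ✓
  (1,6): δ = 48.99°  ✓
  (2,3): δ = 158.19°  ·
  (2,4): δ = 134.55°  ·
  (2,5): δ = 69.56°  ·
  (2,6): δ = 16.69°  ✓
  (3,4): δ = 156.35°  ·
  (3,5): δ = 91.36°  ·
  (3,6): δ = 5.12°  ✓
  (4,5): δ = 115.01°  ·
  (4,6): δ = 28.77°  ✓
  (5,6): δ = 93.76°  ·
antipodal pairs: 7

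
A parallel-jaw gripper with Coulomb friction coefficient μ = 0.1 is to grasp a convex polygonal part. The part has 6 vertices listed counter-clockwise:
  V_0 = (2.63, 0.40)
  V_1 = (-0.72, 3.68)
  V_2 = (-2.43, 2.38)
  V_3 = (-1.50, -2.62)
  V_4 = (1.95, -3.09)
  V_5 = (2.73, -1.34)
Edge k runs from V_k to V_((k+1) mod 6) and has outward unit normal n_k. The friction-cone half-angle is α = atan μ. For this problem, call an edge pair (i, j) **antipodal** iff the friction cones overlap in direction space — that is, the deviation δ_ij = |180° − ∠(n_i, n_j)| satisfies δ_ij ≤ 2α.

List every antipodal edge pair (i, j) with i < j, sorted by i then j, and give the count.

count = 1; pairs: (2,5)

α = atan 0.1 = 5.71°;  2α = 11.42°
n_0 = (+0.6996, +0.7145)
n_1 = (-0.6052, +0.7961)
n_2 = (-0.9831, -0.1829)
n_3 = (-0.1350, -0.9908)
n_4 = (+0.9134, -0.4071)
n_5 = (+0.9984, +0.0574)
  (0,1): δ = 98.36°  ·
  (0,2): δ = 35.07°  ·
  (0,3): δ = 36.64°  ·
  (0,4): δ = 110.37°  ·
  (0,5): δ = 137.68°  ·
  (1,2): δ = 116.71°  ·
  (1,3): δ = 45.00°  ·
  (1,4): δ = 28.73°  ·
  (1,5): δ = 56.05°  ·
  (2,3): δ = 108.29°  ·
  (2,4): δ = 34.56°  ·
  (2,5): δ = 7.25°  ✓
  (3,4): δ = 106.27°  ·
  (3,5): δ = 78.95°  ·
  (4,5): δ = 152.69°  ·
antipodal pairs: 1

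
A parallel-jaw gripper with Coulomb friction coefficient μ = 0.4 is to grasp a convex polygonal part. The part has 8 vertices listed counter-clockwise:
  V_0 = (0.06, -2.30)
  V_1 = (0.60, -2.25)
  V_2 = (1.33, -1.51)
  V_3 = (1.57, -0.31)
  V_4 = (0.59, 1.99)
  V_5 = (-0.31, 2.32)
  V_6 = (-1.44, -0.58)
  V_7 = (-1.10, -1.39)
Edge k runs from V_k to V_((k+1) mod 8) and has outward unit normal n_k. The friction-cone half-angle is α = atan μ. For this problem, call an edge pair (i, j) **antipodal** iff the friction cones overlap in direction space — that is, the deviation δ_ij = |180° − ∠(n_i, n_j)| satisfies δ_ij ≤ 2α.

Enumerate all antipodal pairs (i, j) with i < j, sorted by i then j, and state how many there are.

count = 7; pairs: (0,4), (1,5), (2,5), (2,6), (3,6), (3,7), (4,7)

α = atan 0.4 = 21.80°;  2α = 43.60°
n_0 = (+0.0922, -0.9957)
n_1 = (+0.7119, -0.7023)
n_2 = (+0.9806, -0.1961)
n_3 = (+0.9200, +0.3920)
n_4 = (+0.3443, +0.9389)
n_5 = (-0.9318, +0.3631)
n_6 = (-0.9221, -0.3870)
n_7 = (-0.6172, -0.7868)
  (0,1): δ = 139.90°  ·
  (0,2): δ = 106.60°  ·
  (0,3): δ = 72.21°  ·
  (0,4): δ = 25.43°  ✓
  (0,5): δ = 63.42°  ·
  (0,6): δ = 107.48°  ·
  (0,7): δ = 136.60°  ·
  (1,2): δ = 146.70°  ·
  (1,3): δ = 112.31°  ·
  (1,4): δ = 65.53°  ·
  (1,5): δ = 23.32°  ✓
  (1,6): δ = 67.38°  ·
  (1,7): δ = 96.50°  ·
  (2,3): δ = 145.61°  ·
  (2,4): δ = 98.83°  ·
  (2,5): δ = 9.98°  ✓
  (2,6): δ = 34.08°  ✓
  (2,7): δ = 63.20°  ·
  (3,4): δ = 133.21°  ·
  (3,5): δ = 44.37°  ·
  (3,6): δ = 0.31°  ✓
  (3,7): δ = 28.81°  ✓
  (4,5): δ = 91.15°  ·
  (4,6): δ = 47.09°  ·
  (4,7): δ = 17.98°  ✓
  (5,6): δ = 135.94°  ·
  (5,7): δ = 106.82°  ·
  (6,7): δ = 150.88°  ·
antipodal pairs: 7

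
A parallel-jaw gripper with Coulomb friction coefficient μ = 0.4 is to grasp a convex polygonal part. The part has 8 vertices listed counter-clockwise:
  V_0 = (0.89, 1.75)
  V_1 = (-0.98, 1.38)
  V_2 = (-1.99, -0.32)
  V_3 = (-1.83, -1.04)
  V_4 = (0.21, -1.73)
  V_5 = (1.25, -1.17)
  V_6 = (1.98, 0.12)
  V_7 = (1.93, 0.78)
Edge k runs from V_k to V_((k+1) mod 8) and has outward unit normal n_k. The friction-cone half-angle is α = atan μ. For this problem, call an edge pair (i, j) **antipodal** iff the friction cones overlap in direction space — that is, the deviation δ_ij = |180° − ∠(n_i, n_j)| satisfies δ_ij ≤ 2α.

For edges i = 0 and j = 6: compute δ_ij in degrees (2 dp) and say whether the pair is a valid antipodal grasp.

δ = 83.14°, invalid

α = atan 0.4 = 21.80°;  2α = 43.60°
edge 0: e_0 = (-1.87, -0.37);  n_0 = (-0.1941, +0.9810)
edge 6: e_6 = (-0.05, +0.66);  n_6 = (+0.9971, +0.0755)
∠(n_0, n_6) = 96.86°
δ = |180° − 96.86°| = 83.14°
83.14° > 2α = 43.60°  →  invalid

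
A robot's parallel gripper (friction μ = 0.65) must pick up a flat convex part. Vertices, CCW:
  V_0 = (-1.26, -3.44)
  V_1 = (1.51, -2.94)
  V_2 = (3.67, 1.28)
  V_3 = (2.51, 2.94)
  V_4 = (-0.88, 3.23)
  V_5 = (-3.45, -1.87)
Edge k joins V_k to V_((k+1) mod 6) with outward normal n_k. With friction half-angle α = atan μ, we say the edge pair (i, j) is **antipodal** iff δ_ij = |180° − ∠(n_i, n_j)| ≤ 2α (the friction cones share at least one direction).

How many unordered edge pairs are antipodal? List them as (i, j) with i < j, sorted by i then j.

α = atan 0.65 = 33.02°;  2α = 66.05°
n_0 = (+0.1776, -0.9841)
n_1 = (+0.8902, -0.4556)
n_2 = (+0.8197, +0.5728)
n_3 = (+0.0852, +0.9964)
n_4 = (-0.8930, +0.4500)
n_5 = (-0.5826, -0.8127)
  (0,1): δ = 127.34°  ·
  (0,2): δ = 65.29°  ✓
  (0,3): δ = 15.12°  ✓
  (0,4): δ = 53.02°  ✓
  (0,5): δ = 134.13°  ·
  (1,2): δ = 117.95°  ·
  (1,3): δ = 67.78°  ·
  (1,4): δ = 0.36°  ✓
  (1,5): δ = 81.47°  ·
  (2,3): δ = 129.84°  ·
  (2,4): δ = 61.69°  ✓
  (2,5): δ = 19.42°  ✓
  (3,4): δ = 111.86°  ·
  (3,5): δ = 30.75°  ✓
  (4,5): δ = 98.89°  ·
antipodal pairs: 7

count = 7; pairs: (0,2), (0,3), (0,4), (1,4), (2,4), (2,5), (3,5)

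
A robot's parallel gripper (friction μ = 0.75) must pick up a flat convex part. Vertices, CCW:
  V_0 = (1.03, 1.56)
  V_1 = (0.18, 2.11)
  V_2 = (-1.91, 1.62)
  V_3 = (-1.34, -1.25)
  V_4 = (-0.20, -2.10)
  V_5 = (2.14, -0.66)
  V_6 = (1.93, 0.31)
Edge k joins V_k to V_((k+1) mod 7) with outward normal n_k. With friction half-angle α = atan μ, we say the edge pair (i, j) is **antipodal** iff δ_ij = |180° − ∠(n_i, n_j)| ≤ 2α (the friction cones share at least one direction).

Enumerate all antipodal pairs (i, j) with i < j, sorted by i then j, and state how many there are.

α = atan 0.75 = 36.87°;  2α = 73.74°
n_0 = (+0.5433, +0.8396)
n_1 = (-0.2283, +0.9736)
n_2 = (-0.9808, -0.1948)
n_3 = (-0.5977, -0.8017)
n_4 = (+0.5241, -0.8517)
n_5 = (+0.9774, +0.2116)
n_6 = (+0.8115, +0.5843)
  (0,1): δ = 133.90°  ·
  (0,2): δ = 45.86°  ✓
  (0,3): δ = 3.80°  ✓
  (0,4): δ = 64.51°  ✓
  (0,5): δ = 135.12°  ·
  (0,6): δ = 158.66°  ·
  (1,2): δ = 91.96°  ·
  (1,3): δ = 49.90°  ✓
  (1,4): δ = 18.41°  ✓
  (1,5): δ = 89.02°  ·
  (1,6): δ = 112.56°  ·
  (2,3): δ = 137.94°  ·
  (2,4): δ = 69.63°  ✓
  (2,5): δ = 0.98°  ✓
  (2,6): δ = 24.52°  ✓
  (3,4): δ = 111.68°  ·
  (3,5): δ = 41.08°  ✓
  (3,6): δ = 17.54°  ✓
  (4,5): δ = 109.39°  ·
  (4,6): δ = 85.85°  ·
  (5,6): δ = 156.46°  ·
antipodal pairs: 10

count = 10; pairs: (0,2), (0,3), (0,4), (1,3), (1,4), (2,4), (2,5), (2,6), (3,5), (3,6)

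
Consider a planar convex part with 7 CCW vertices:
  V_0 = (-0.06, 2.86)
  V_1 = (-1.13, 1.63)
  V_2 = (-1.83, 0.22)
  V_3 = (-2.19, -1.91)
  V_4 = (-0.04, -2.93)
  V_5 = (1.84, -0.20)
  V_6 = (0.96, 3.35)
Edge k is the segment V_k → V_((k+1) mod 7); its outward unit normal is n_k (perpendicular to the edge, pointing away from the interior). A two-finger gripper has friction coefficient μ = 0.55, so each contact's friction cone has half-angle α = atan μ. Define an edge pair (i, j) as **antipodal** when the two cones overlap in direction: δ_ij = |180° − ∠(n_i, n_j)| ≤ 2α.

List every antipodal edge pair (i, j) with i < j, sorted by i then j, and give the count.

α = atan 0.55 = 28.81°;  2α = 57.62°
n_0 = (-0.7545, +0.6563)
n_1 = (-0.8957, +0.4447)
n_2 = (-0.9860, +0.1667)
n_3 = (-0.4286, -0.9035)
n_4 = (+0.8236, -0.5672)
n_5 = (+0.9706, +0.2406)
n_6 = (-0.4330, +0.9014)
  (0,1): δ = 165.38°  ·
  (0,2): δ = 148.57°  ·
  (0,3): δ = 74.36°  ·
  (0,4): δ = 6.47°  ✓
  (0,5): δ = 54.94°  ✓
  (0,6): δ = 156.68°  ·
  (1,2): δ = 163.19°  ·
  (1,3): δ = 88.98°  ·
  (1,4): δ = 8.15°  ✓
  (1,5): δ = 40.32°  ✓
  (1,6): δ = 142.06°  ·
  (2,3): δ = 105.79°  ·
  (2,4): δ = 24.96°  ✓
  (2,5): δ = 23.52°  ✓
  (2,6): δ = 125.25°  ·
  (3,4): δ = 99.17°  ·
  (3,5): δ = 50.70°  ✓
  (3,6): δ = 51.04°  ✓
  (4,5): δ = 131.52°  ·
  (4,6): δ = 29.79°  ✓
  (5,6): δ = 78.26°  ·
antipodal pairs: 9

count = 9; pairs: (0,4), (0,5), (1,4), (1,5), (2,4), (2,5), (3,5), (3,6), (4,6)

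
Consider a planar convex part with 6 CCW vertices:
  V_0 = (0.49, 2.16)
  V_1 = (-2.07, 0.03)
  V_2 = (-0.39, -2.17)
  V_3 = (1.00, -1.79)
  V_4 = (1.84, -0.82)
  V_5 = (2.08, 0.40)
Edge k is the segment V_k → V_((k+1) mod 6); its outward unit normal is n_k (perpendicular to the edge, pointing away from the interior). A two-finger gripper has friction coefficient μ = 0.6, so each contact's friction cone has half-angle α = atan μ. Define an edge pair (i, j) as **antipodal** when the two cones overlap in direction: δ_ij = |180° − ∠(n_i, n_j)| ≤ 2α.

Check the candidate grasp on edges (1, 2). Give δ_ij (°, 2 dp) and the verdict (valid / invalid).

δ = 112.08°, invalid

α = atan 0.6 = 30.96°;  2α = 61.93°
edge 1: e_1 = (+1.68, -2.20);  n_1 = (-0.7948, -0.6069)
edge 2: e_2 = (+1.39, +0.38);  n_2 = (+0.2637, -0.9646)
∠(n_1, n_2) = 67.92°
δ = |180° − 67.92°| = 112.08°
112.08° > 2α = 61.93°  →  invalid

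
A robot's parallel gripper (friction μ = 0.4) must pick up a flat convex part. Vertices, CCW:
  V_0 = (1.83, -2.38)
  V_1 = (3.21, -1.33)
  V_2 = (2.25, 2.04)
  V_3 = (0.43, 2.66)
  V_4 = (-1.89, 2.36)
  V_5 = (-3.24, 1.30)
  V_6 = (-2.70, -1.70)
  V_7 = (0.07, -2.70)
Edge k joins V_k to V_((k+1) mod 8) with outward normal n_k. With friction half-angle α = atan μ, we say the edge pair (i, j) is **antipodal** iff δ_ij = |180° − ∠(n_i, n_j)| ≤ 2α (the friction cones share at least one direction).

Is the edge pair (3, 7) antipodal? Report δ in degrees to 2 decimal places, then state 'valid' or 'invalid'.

α = atan 0.4 = 21.80°;  2α = 43.60°
edge 3: e_3 = (-2.32, -0.30);  n_3 = (-0.1282, +0.9917)
edge 7: e_7 = (+1.76, +0.32);  n_7 = (+0.1789, -0.9839)
∠(n_3, n_7) = 177.06°
δ = |180° − 177.06°| = 2.94°
2.94° ≤ 2α = 43.60°  →  valid

δ = 2.94°, valid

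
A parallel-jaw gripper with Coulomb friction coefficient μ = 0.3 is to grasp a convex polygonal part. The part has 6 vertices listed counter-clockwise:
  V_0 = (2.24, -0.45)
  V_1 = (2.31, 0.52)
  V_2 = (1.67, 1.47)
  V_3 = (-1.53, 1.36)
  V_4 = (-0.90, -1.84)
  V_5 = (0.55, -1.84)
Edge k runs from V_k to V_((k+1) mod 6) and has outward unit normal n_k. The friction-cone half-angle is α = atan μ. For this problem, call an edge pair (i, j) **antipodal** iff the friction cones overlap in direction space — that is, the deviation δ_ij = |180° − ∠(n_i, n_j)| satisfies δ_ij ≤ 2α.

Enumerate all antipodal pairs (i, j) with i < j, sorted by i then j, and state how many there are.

count = 3; pairs: (0,3), (1,3), (2,4)

α = atan 0.3 = 16.70°;  2α = 33.40°
n_0 = (+0.9974, -0.0720)
n_1 = (+0.8294, +0.5587)
n_2 = (-0.0344, +0.9994)
n_3 = (-0.9812, -0.1932)
n_4 = (+0.0000, -1.0000)
n_5 = (+0.6352, -0.7723)
  (0,1): δ = 141.90°  ·
  (0,2): δ = 83.90°  ·
  (0,3): δ = 15.27°  ✓
  (0,4): δ = 94.13°  ·
  (0,5): δ = 133.56°  ·
  (1,2): δ = 122.00°  ·
  (1,3): δ = 22.83°  ✓
  (1,4): δ = 56.03°  ·
  (1,5): δ = 95.47°  ·
  (2,3): δ = 80.83°  ·
  (2,4): δ = 1.97°  ✓
  (2,5): δ = 37.47°  ·
  (3,4): δ = 101.14°  ·
  (3,5): δ = 61.70°  ·
  (4,5): δ = 140.56°  ·
antipodal pairs: 3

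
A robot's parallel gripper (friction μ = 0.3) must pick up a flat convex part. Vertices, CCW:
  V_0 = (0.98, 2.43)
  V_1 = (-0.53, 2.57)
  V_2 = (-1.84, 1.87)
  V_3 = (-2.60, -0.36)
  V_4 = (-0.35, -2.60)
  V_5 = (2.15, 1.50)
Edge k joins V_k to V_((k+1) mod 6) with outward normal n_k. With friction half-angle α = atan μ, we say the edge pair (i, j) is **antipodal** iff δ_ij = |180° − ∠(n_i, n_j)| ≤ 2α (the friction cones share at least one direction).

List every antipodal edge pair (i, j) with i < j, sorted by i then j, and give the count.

α = atan 0.3 = 16.70°;  2α = 33.40°
n_0 = (+0.0923, +0.9957)
n_1 = (-0.4713, +0.8820)
n_2 = (-0.9465, +0.3226)
n_3 = (-0.7055, -0.7087)
n_4 = (+0.8538, -0.5206)
n_5 = (+0.6222, +0.7828)
  (0,1): δ = 146.59°  ·
  (0,2): δ = 103.52°  ·
  (0,3): δ = 39.58°  ·
  (0,4): δ = 63.92°  ·
  (0,5): δ = 146.82°  ·
  (1,2): δ = 136.94°  ·
  (1,3): δ = 72.99°  ·
  (1,4): δ = 30.51°  ✓
  (1,5): δ = 113.40°  ·
  (2,3): δ = 116.05°  ·
  (2,4): δ = 12.55°  ✓
  (2,5): δ = 70.34°  ·
  (3,4): δ = 76.50°  ·
  (3,5): δ = 6.39°  ✓
  (4,5): δ = 97.11°  ·
antipodal pairs: 3

count = 3; pairs: (1,4), (2,4), (3,5)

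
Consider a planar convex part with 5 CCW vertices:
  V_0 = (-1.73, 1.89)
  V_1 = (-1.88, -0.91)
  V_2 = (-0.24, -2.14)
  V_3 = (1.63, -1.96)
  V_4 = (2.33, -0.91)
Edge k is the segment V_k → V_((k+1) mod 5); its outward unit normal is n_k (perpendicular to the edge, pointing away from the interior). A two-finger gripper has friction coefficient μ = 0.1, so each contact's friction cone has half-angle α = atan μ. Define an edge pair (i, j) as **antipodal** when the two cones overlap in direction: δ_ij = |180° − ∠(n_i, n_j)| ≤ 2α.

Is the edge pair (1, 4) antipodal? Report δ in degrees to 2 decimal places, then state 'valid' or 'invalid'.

δ = 2.28°, valid

α = atan 0.1 = 5.71°;  2α = 11.42°
edge 1: e_1 = (+1.64, -1.23);  n_1 = (-0.6000, -0.8000)
edge 4: e_4 = (-4.06, +2.80);  n_4 = (+0.5677, +0.8232)
∠(n_1, n_4) = 177.72°
δ = |180° − 177.72°| = 2.28°
2.28° ≤ 2α = 11.42°  →  valid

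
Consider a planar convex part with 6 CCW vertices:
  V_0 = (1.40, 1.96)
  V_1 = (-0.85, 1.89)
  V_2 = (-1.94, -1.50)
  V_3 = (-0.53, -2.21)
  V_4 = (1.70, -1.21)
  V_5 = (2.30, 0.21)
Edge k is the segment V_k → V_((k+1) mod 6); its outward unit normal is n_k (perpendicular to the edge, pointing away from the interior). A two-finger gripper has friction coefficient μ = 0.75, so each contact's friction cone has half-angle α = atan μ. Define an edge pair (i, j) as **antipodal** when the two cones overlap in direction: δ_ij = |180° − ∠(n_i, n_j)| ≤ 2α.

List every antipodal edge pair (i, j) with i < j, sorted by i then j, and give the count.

α = atan 0.75 = 36.87°;  2α = 73.74°
n_0 = (-0.0311, +0.9995)
n_1 = (-0.9520, +0.3061)
n_2 = (-0.4497, -0.8932)
n_3 = (+0.4092, -0.9125)
n_4 = (+0.9211, -0.3892)
n_5 = (+0.8893, +0.4573)
  (0,1): δ = 109.61°  ·
  (0,2): δ = 28.51°  ✓
  (0,3): δ = 22.37°  ✓
  (0,4): δ = 65.31°  ✓
  (0,5): δ = 115.43°  ·
  (1,2): δ = 98.90°  ·
  (1,3): δ = 48.02°  ✓
  (1,4): δ = 5.08°  ✓
  (1,5): δ = 45.04°  ✓
  (2,3): δ = 129.12°  ·
  (2,4): δ = 86.18°  ·
  (2,5): δ = 36.06°  ✓
  (3,4): δ = 137.06°  ·
  (3,5): δ = 86.94°  ·
  (4,5): δ = 129.88°  ·
antipodal pairs: 7

count = 7; pairs: (0,2), (0,3), (0,4), (1,3), (1,4), (1,5), (2,5)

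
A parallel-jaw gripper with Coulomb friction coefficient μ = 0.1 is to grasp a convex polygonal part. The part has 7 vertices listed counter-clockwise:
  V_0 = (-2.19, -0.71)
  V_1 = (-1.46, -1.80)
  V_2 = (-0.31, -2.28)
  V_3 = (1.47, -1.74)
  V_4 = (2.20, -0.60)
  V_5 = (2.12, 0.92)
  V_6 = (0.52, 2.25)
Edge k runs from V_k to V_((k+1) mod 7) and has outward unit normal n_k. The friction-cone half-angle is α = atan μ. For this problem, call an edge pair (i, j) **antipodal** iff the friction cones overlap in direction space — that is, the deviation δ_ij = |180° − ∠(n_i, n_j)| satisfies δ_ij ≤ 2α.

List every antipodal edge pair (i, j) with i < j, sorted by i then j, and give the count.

α = atan 0.1 = 5.71°;  2α = 11.42°
n_0 = (-0.8309, -0.5565)
n_1 = (-0.3852, -0.9228)
n_2 = (+0.2903, -0.9569)
n_3 = (+0.8421, -0.5393)
n_4 = (+0.9986, +0.0526)
n_5 = (+0.6392, +0.7690)
n_6 = (-0.7376, +0.6753)
  (0,1): δ = 146.47°  ·
  (0,2): δ = 106.93°  ·
  (0,3): δ = 66.44°  ·
  (0,4): δ = 30.80°  ·
  (0,5): δ = 16.45°  ·
  (0,6): δ = 103.71°  ·
  (1,2): δ = 140.47°  ·
  (1,3): δ = 99.98°  ·
  (1,4): δ = 64.33°  ·
  (1,5): δ = 17.08°  ·
  (1,6): δ = 70.18°  ·
  (2,3): δ = 139.51°  ·
  (2,4): δ = 103.86°  ·
  (2,5): δ = 56.61°  ·
  (2,6): δ = 30.65°  ·
  (3,4): δ = 144.35°  ·
  (3,5): δ = 97.10°  ·
  (3,6): δ = 9.84°  ✓
  (4,5): δ = 132.75°  ·
  (4,6): δ = 45.49°  ·
  (5,6): δ = 92.74°  ·
antipodal pairs: 1

count = 1; pairs: (3,6)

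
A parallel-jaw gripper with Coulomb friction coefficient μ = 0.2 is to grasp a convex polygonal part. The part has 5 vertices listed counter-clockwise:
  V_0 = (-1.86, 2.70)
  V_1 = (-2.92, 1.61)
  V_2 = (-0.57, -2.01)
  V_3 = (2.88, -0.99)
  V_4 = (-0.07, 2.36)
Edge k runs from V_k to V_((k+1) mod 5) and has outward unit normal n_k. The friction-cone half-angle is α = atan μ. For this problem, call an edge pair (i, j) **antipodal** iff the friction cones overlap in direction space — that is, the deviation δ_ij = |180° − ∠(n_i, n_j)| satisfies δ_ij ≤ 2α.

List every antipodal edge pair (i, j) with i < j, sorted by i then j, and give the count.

α = atan 0.2 = 11.31°;  2α = 22.62°
n_0 = (-0.7169, +0.6972)
n_1 = (-0.8388, -0.5445)
n_2 = (+0.2835, -0.9590)
n_3 = (+0.7505, +0.6609)
n_4 = (+0.1866, +0.9824)
  (0,1): δ = 102.81°  ·
  (0,2): δ = 29.33°  ·
  (0,3): δ = 85.57°  ·
  (0,4): δ = 123.45°  ·
  (1,2): δ = 106.52°  ·
  (1,3): δ = 8.38°  ✓
  (1,4): δ = 46.25°  ·
  (2,3): δ = 65.10°  ·
  (2,4): δ = 27.23°  ·
  (3,4): δ = 142.12°  ·
antipodal pairs: 1

count = 1; pairs: (1,3)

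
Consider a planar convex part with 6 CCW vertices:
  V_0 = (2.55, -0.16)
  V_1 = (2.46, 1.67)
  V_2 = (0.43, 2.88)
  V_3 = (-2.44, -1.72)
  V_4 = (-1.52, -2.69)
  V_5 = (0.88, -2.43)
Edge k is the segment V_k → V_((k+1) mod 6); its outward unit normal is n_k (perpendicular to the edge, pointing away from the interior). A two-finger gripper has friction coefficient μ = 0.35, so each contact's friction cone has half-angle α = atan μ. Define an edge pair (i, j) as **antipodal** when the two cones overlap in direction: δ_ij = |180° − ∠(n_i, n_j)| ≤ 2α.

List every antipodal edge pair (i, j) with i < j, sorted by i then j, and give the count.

α = atan 0.35 = 19.29°;  2α = 38.58°
n_0 = (+0.9988, +0.0491)
n_1 = (+0.5120, +0.8590)
n_2 = (-0.8484, +0.5293)
n_3 = (-0.7256, -0.6882)
n_4 = (+0.1077, -0.9942)
n_5 = (+0.8055, -0.5926)
  (0,1): δ = 123.61°  ·
  (0,2): δ = 34.78°  ✓
  (0,3): δ = 40.67°  ·
  (0,4): δ = 93.37°  ·
  (0,5): δ = 140.84°  ·
  (1,2): δ = 91.16°  ·
  (1,3): δ = 15.72°  ✓
  (1,4): δ = 36.98°  ✓
  (1,5): δ = 84.46°  ·
  (2,3): δ = 104.55°  ·
  (2,4): δ = 51.86°  ·
  (2,5): δ = 4.38°  ✓
  (3,4): δ = 127.30°  ·
  (3,5): δ = 79.83°  ·
  (4,5): δ = 132.52°  ·
antipodal pairs: 4

count = 4; pairs: (0,2), (1,3), (1,4), (2,5)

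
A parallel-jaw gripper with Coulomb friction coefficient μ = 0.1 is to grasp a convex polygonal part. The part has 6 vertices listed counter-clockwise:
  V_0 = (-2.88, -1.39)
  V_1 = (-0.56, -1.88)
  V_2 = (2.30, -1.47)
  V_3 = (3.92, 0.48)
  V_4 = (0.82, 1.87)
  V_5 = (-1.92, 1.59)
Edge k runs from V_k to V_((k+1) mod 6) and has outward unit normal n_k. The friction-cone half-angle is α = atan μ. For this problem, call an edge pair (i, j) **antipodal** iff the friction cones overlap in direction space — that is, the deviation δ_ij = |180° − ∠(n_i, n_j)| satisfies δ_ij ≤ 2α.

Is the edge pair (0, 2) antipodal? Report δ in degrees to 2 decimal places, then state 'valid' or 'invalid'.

α = atan 0.1 = 5.71°;  2α = 11.42°
edge 0: e_0 = (+2.32, -0.49);  n_0 = (-0.2066, -0.9784)
edge 2: e_2 = (+1.62, +1.95);  n_2 = (+0.7692, -0.6390)
∠(n_0, n_2) = 62.21°
δ = |180° − 62.21°| = 117.79°
117.79° > 2α = 11.42°  →  invalid

δ = 117.79°, invalid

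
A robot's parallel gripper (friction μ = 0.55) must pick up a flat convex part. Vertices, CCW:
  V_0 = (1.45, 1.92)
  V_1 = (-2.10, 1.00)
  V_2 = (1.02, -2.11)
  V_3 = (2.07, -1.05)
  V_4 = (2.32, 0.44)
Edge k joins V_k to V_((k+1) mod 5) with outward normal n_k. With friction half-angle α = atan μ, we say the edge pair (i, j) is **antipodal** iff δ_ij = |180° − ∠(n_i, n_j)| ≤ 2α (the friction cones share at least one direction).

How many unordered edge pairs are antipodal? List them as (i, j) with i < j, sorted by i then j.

count = 3; pairs: (0,2), (1,3), (1,4)

α = atan 0.55 = 28.81°;  2α = 57.62°
n_0 = (-0.2509, +0.9680)
n_1 = (-0.7060, -0.7082)
n_2 = (+0.7105, -0.7037)
n_3 = (+0.9862, -0.1655)
n_4 = (+0.8621, +0.5068)
  (0,1): δ = 59.44°  ·
  (0,2): δ = 30.74°  ✓
  (0,3): δ = 65.95°  ·
  (0,4): δ = 105.92°  ·
  (1,2): δ = 89.82°  ·
  (1,3): δ = 54.62°  ✓
  (1,4): δ = 14.64°  ✓
  (2,3): δ = 144.80°  ·
  (2,4): δ = 104.82°  ·
  (3,4): δ = 140.03°  ·
antipodal pairs: 3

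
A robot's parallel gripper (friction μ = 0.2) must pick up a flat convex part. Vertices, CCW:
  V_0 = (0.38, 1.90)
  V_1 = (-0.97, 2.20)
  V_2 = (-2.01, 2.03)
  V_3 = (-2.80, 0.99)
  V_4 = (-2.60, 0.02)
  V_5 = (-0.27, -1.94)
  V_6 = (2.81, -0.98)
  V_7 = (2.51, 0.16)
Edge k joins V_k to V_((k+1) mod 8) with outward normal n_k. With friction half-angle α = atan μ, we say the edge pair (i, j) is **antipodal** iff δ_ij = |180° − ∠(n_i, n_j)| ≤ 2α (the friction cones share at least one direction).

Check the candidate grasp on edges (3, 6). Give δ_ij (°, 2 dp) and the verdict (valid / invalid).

α = atan 0.2 = 11.31°;  2α = 22.62°
edge 3: e_3 = (+0.20, -0.97);  n_3 = (-0.9794, -0.2019)
edge 6: e_6 = (-0.30, +1.14);  n_6 = (+0.9671, +0.2545)
∠(n_3, n_6) = 176.91°
δ = |180° − 176.91°| = 3.09°
3.09° ≤ 2α = 22.62°  →  valid

δ = 3.09°, valid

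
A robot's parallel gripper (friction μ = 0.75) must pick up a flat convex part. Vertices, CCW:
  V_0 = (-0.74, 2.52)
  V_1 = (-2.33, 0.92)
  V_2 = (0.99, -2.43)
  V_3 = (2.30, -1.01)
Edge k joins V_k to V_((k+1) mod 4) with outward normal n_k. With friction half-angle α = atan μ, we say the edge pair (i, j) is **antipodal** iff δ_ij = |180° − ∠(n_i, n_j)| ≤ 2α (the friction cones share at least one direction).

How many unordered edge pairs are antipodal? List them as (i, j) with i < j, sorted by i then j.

α = atan 0.75 = 36.87°;  2α = 73.74°
n_0 = (-0.7093, +0.7049)
n_1 = (-0.7103, -0.7039)
n_2 = (+0.7350, -0.6781)
n_3 = (+0.7577, +0.6526)
  (0,1): δ = 90.44°  ·
  (0,2): δ = 2.13°  ✓
  (0,3): δ = 85.56°  ·
  (1,2): δ = 87.43°  ·
  (1,3): δ = 4.01°  ✓
  (2,3): δ = 96.57°  ·
antipodal pairs: 2

count = 2; pairs: (0,2), (1,3)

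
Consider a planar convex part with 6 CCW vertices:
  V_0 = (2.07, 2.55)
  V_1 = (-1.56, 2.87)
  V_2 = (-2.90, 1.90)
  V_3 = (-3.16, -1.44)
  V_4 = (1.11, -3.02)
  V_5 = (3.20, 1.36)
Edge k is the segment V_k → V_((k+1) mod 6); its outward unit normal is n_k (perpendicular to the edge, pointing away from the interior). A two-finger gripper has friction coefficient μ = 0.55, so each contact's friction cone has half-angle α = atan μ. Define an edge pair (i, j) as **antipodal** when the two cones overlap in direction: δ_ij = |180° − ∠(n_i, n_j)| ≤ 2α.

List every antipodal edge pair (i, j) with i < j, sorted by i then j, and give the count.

α = atan 0.55 = 28.81°;  2α = 57.62°
n_0 = (+0.0878, +0.9961)
n_1 = (-0.5864, +0.8100)
n_2 = (-0.9970, +0.0776)
n_3 = (-0.3470, -0.9379)
n_4 = (+0.9025, -0.4307)
n_5 = (+0.7252, +0.6886)
  (0,1): δ = 139.06°  ·
  (0,2): δ = 89.41°  ·
  (0,3): δ = 15.27°  ✓
  (0,4): δ = 69.53°  ·
  (0,5): δ = 138.56°  ·
  (1,2): δ = 130.35°  ·
  (1,3): δ = 56.21°  ✓
  (1,4): δ = 28.59°  ✓
  (1,5): δ = 97.62°  ·
  (2,3): δ = 105.85°  ·
  (2,4): δ = 21.06°  ✓
  (2,5): δ = 47.97°  ✓
  (3,4): δ = 95.20°  ·
  (3,5): δ = 26.18°  ✓
  (4,5): δ = 110.97°  ·
antipodal pairs: 6

count = 6; pairs: (0,3), (1,3), (1,4), (2,4), (2,5), (3,5)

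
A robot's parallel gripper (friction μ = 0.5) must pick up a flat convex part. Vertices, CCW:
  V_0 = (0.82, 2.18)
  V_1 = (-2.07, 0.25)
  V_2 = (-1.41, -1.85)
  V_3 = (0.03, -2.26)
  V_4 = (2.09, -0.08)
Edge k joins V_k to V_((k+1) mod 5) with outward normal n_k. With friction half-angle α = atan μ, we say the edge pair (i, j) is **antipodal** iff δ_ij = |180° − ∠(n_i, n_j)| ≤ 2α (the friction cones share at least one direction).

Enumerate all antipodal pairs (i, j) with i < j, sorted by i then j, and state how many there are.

count = 4; pairs: (0,2), (0,3), (1,4), (2,4)

α = atan 0.5 = 26.57°;  2α = 53.13°
n_0 = (-0.5554, +0.8316)
n_1 = (-0.9540, -0.2998)
n_2 = (-0.2738, -0.9618)
n_3 = (+0.7268, -0.6868)
n_4 = (+0.8718, +0.4899)
  (0,1): δ = 106.29°  ·
  (0,2): δ = 49.63°  ✓
  (0,3): δ = 12.89°  ✓
  (0,4): δ = 85.60°  ·
  (1,2): δ = 123.34°  ·
  (1,3): δ = 60.83°  ·
  (1,4): δ = 11.89°  ✓
  (2,3): δ = 117.49°  ·
  (2,4): δ = 44.77°  ✓
  (3,4): δ = 107.29°  ·
antipodal pairs: 4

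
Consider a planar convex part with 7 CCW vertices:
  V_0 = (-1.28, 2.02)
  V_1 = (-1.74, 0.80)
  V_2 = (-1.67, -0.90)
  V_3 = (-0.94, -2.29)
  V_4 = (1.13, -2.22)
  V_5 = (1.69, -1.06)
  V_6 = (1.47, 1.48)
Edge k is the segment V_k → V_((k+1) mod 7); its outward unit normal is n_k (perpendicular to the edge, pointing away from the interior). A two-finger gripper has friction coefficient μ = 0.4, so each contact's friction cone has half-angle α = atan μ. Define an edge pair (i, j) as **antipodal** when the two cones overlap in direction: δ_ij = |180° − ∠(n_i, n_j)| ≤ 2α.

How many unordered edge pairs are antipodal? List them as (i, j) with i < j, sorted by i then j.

α = atan 0.4 = 21.80°;  2α = 43.60°
n_0 = (-0.9357, +0.3528)
n_1 = (-0.9992, -0.0411)
n_2 = (-0.8853, -0.4650)
n_3 = (+0.0338, -0.9994)
n_4 = (+0.9006, -0.4347)
n_5 = (+0.9963, +0.0863)
n_6 = (+0.1927, +0.9813)
  (0,1): δ = 156.98°  ·
  (0,2): δ = 131.63°  ·
  (0,3): δ = 67.40°  ·
  (0,4): δ = 5.11°  ✓
  (0,5): δ = 25.61°  ✓
  (0,6): δ = 99.55°  ·
  (1,2): δ = 154.65°  ·
  (1,3): δ = 90.42°  ·
  (1,4): δ = 28.13°  ✓
  (1,5): δ = 2.59°  ✓
  (1,6): δ = 76.53°  ·
  (2,3): δ = 115.77°  ·
  (2,4): δ = 53.48°  ·
  (2,5): δ = 22.76°  ✓
  (2,6): δ = 51.18°  ·
  (3,4): δ = 117.71°  ·
  (3,5): δ = 86.99°  ·
  (3,6): δ = 13.05°  ✓
  (4,5): δ = 149.28°  ·
  (4,6): δ = 75.34°  ·
  (5,6): δ = 106.06°  ·
antipodal pairs: 6

count = 6; pairs: (0,4), (0,5), (1,4), (1,5), (2,5), (3,6)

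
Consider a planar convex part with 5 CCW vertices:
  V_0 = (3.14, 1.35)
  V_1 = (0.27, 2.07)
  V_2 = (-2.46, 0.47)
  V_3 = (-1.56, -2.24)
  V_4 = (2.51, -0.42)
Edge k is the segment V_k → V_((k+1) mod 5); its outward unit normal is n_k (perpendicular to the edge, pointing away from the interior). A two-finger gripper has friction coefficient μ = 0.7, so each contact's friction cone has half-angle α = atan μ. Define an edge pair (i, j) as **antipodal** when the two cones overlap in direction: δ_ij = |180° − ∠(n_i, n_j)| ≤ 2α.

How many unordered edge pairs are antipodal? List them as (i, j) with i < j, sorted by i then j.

count = 5; pairs: (0,2), (0,3), (1,3), (1,4), (2,4)

α = atan 0.7 = 34.99°;  2α = 69.98°
n_0 = (+0.2433, +0.9699)
n_1 = (-0.5056, +0.8627)
n_2 = (-0.9490, -0.3152)
n_3 = (+0.4082, -0.9129)
n_4 = (+0.9421, -0.3353)
  (0,1): δ = 135.54°  ·
  (0,2): δ = 57.55°  ✓
  (0,3): δ = 38.18°  ✓
  (0,4): δ = 84.49°  ·
  (1,2): δ = 102.00°  ·
  (1,3): δ = 6.28°  ✓
  (1,4): δ = 40.03°  ✓
  (2,3): δ = 84.28°  ·
  (2,4): δ = 37.96°  ✓
  (3,4): δ = 133.69°  ·
antipodal pairs: 5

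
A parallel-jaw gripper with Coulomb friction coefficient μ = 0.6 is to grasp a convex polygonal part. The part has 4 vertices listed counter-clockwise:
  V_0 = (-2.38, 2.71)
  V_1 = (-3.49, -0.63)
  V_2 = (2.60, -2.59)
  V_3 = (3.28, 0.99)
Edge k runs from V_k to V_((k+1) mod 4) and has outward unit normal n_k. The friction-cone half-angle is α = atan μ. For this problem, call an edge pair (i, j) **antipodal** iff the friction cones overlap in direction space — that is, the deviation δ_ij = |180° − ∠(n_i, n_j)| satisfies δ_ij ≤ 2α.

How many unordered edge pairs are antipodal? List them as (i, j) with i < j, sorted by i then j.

α = atan 0.6 = 30.96°;  2α = 61.93°
n_0 = (-0.9490, +0.3154)
n_1 = (-0.3064, -0.9519)
n_2 = (+0.9824, -0.1866)
n_3 = (+0.2908, +0.9568)
  (0,1): δ = 89.46°  ·
  (0,2): δ = 7.63°  ✓
  (0,3): δ = 91.48°  ·
  (1,2): δ = 82.91°  ·
  (1,3): δ = 0.94°  ✓
  (2,3): δ = 96.15°  ·
antipodal pairs: 2

count = 2; pairs: (0,2), (1,3)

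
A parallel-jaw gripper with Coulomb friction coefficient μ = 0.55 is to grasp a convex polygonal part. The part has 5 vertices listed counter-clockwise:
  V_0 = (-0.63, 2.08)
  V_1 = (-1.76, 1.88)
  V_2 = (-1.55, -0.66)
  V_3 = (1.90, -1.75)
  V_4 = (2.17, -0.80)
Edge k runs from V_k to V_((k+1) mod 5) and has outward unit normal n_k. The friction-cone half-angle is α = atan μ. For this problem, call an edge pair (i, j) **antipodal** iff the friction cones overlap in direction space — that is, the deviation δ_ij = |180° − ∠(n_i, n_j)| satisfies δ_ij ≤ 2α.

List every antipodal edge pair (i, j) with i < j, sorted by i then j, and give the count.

α = atan 0.55 = 28.81°;  2α = 57.62°
n_0 = (-0.1743, +0.9847)
n_1 = (-0.9966, -0.0824)
n_2 = (-0.3013, -0.9535)
n_3 = (+0.9619, -0.2734)
n_4 = (+0.7170, +0.6971)
  (0,1): δ = 95.31°  ·
  (0,2): δ = 27.57°  ✓
  (0,3): δ = 64.10°  ·
  (0,4): δ = 124.16°  ·
  (1,2): δ = 112.26°  ·
  (1,3): δ = 20.59°  ✓
  (1,4): δ = 39.47°  ✓
  (2,3): δ = 88.33°  ·
  (2,4): δ = 28.27°  ✓
  (3,4): δ = 119.94°  ·
antipodal pairs: 4

count = 4; pairs: (0,2), (1,3), (1,4), (2,4)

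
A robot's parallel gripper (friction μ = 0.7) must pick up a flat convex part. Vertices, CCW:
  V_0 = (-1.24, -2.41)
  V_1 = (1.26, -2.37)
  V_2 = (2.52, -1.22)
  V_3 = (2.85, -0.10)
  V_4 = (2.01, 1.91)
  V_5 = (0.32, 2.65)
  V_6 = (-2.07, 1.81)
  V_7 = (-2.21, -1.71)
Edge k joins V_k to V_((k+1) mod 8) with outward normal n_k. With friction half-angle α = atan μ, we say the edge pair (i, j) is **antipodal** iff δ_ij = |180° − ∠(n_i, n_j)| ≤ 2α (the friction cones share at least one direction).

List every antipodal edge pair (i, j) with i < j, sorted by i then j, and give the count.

count = 13; pairs: (0,3), (0,4), (0,5), (1,4), (1,5), (1,6), (2,5), (2,6), (3,6), (3,7), (4,6), (4,7), (5,7)

α = atan 0.7 = 34.99°;  2α = 69.98°
n_0 = (+0.0160, -0.9999)
n_1 = (+0.6741, -0.7386)
n_2 = (+0.9592, -0.2826)
n_3 = (+0.9227, +0.3856)
n_4 = (+0.4011, +0.9160)
n_5 = (-0.3316, +0.9434)
n_6 = (-0.9992, +0.0397)
n_7 = (-0.5852, -0.8109)
  (0,1): δ = 138.53°  ·
  (0,2): δ = 107.33°  ·
  (0,3): δ = 68.24°  ✓
  (0,4): δ = 24.56°  ✓
  (0,5): δ = 18.45°  ✓
  (0,6): δ = 86.81°  ·
  (0,7): δ = 143.27°  ·
  (1,2): δ = 148.80°  ·
  (1,3): δ = 109.71°  ·
  (1,4): δ = 66.03°  ✓
  (1,5): δ = 23.02°  ✓
  (1,6): δ = 45.34°  ✓
  (1,7): δ = 101.80°  ·
  (2,3): δ = 140.90°  ·
  (2,4): δ = 97.23°  ·
  (2,5): δ = 54.22°  ✓
  (2,6): δ = 14.14°  ✓
  (2,7): δ = 70.60°  ·
  (3,4): δ = 136.33°  ·
  (3,5): δ = 93.32°  ·
  (3,6): δ = 24.96°  ✓
  (3,7): δ = 31.50°  ✓
  (4,5): δ = 136.99°  ·
  (4,6): δ = 68.63°  ✓
  (4,7): δ = 12.17°  ✓
  (5,6): δ = 111.64°  ·
  (5,7): δ = 55.18°  ✓
  (6,7): δ = 123.54°  ·
antipodal pairs: 13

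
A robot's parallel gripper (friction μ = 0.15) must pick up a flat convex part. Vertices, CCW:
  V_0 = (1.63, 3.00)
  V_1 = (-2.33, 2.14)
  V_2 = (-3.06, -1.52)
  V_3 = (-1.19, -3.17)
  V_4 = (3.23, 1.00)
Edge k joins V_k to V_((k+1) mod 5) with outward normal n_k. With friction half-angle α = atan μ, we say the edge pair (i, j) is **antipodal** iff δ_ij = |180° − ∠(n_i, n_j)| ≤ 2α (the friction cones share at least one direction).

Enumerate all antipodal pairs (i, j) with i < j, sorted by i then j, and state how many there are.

α = atan 0.15 = 8.53°;  2α = 17.06°
n_0 = (-0.2122, +0.9772)
n_1 = (-0.9807, +0.1956)
n_2 = (-0.6616, -0.7498)
n_3 = (+0.6862, -0.7274)
n_4 = (+0.7809, +0.6247)
  (0,1): δ = 113.53°  ·
  (0,2): δ = 53.68°  ·
  (0,3): δ = 31.08°  ·
  (0,4): δ = 116.41°  ·
  (1,2): δ = 120.14°  ·
  (1,3): δ = 35.39°  ·
  (1,4): δ = 49.94°  ·
  (2,3): δ = 95.24°  ·
  (2,4): δ = 9.92°  ✓
  (3,4): δ = 94.67°  ·
antipodal pairs: 1

count = 1; pairs: (2,4)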